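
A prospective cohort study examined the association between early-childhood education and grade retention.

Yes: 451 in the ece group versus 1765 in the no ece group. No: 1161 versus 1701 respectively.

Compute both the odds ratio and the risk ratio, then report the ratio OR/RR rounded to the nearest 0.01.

From the description: a = 451, b = 1161, c = 1765, d = 1701.
OR = (451·1701)/(1161·1765) = 767151/2049165 = 0.37437
Risk in exposed = 451/1612 = 0.27978; risk in unexposed = 1765/3466 = 0.50923; RR = 0.54941
OR/RR = 0.37437 / 0.54941 = 0.68141
The outcome is not rare, so the OR lies further from 1 than the RR.

0.68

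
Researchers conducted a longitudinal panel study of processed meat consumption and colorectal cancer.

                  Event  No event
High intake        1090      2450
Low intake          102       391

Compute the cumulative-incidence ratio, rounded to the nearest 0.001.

1.488

Cells: a = 1090, b = 2450, c = 102, d = 391.
Risk in exposed = 1090/3540 = 0.30791; risk in unexposed = 102/493 = 0.20690.
RR = 0.30791 / 0.20690 = 1.48823
The risk among the exposed is 1.49 times that among the unexposed.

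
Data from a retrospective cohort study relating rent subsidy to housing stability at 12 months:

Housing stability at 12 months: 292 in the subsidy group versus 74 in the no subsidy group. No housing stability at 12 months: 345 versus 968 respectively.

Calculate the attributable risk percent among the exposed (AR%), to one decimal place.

84.5

From the description: a = 292, b = 345, c = 74, d = 968.
Risk in exposed = 292/637 = 0.45840; risk in unexposed = 74/1042 = 0.07102.
RR = 0.45840/0.07102 = 6.45475
AR% = (RR − 1)/RR × 100 = (6.45475 − 1)/6.45475 × 100 = 84.5075%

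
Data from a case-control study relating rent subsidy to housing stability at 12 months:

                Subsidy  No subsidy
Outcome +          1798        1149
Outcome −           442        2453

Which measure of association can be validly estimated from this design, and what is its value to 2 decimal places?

Reading the table with exposure as columns: a = 1798 (Subsidy, case), b = 442 (Subsidy, non-case), c = 1149 (No subsidy, case), d = 2453.
This is a case-control study: participants were sampled on outcome status, so risks in the source population cannot be estimated directly — relative risk is not valid here. The odds ratio is the appropriate measure.
OR = (a·d)/(b·c) = (1798 × 2453) / (442 × 1149) = 4410494 / 507858 = 8.68450

8.68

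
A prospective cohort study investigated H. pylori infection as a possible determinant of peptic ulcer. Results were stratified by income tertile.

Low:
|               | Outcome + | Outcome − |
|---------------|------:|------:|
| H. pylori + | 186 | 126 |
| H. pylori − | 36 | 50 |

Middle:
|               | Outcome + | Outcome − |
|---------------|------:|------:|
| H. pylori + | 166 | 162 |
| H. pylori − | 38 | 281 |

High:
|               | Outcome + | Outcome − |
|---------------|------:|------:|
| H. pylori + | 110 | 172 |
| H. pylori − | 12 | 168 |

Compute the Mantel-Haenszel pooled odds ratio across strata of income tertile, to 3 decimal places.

5.338

OR_MH = Σ(aᵢdᵢ/nᵢ) / Σ(bᵢcᵢ/nᵢ), where nᵢ is the stratum total.
Stratum 1 (Low): n = 398; a·d/n = 186·50/398 = 23.3668; b·c/n = 126·36/398 = 11.3970
Stratum 2 (Middle): n = 647; a·d/n = 166·281/647 = 72.0958; b·c/n = 162·38/647 = 9.5147
Stratum 3 (High): n = 462; a·d/n = 110·168/462 = 40.0000; b·c/n = 172·12/462 = 4.4675
OR_MH = (23.3668 + 72.0958 + 40.0000) / (11.3970 + 9.5147 + 4.4675) = 135.4627 / 25.3792 = 5.33755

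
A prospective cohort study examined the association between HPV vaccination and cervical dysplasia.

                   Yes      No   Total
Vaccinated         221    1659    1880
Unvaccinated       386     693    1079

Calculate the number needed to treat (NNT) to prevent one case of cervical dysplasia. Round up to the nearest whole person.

5

Risk in treated group = 221/1880 = 0.11755; risk in control = 386/1079 = 0.35774.
Absolute risk reduction = 0.35774 − 0.11755 = 0.24019
NNT = 1 / ARR = 1 / 0.24019 = 4.163 → round up → 5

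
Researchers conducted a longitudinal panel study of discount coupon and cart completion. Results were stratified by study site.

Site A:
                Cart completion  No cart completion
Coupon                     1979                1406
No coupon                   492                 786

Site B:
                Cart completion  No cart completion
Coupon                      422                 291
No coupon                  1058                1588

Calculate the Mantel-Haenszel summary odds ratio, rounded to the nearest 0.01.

2.22

OR_MH = Σ(aᵢdᵢ/nᵢ) / Σ(bᵢcᵢ/nᵢ), where nᵢ is the stratum total.
Stratum 1 (Site A): n = 4663; a·d/n = 1979·786/4663 = 333.5822; b·c/n = 1406·492/4663 = 148.3491
Stratum 2 (Site B): n = 3359; a·d/n = 422·1588/3359 = 199.5046; b·c/n = 291·1058/3359 = 91.6576
OR_MH = (333.5822 + 199.5046) / (148.3491 + 91.6576) = 533.0869 / 240.0068 = 2.22113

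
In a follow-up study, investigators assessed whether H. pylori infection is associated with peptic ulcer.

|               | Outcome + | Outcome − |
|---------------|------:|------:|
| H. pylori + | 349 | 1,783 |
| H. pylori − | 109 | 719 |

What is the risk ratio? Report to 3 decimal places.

Cells: a = 349, b = 1783, c = 109, d = 719.
Risk in exposed = 349/2132 = 0.16370; risk in unexposed = 109/828 = 0.13164.
RR = 0.16370 / 0.13164 = 1.24349
The risk among the exposed is 1.24 times that among the unexposed.

1.243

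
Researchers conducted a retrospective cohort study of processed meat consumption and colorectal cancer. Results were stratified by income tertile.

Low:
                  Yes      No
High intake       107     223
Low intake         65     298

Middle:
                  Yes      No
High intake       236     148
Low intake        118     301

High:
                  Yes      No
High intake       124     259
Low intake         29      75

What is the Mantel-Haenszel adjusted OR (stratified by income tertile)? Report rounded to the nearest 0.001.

2.644

OR_MH = Σ(aᵢdᵢ/nᵢ) / Σ(bᵢcᵢ/nᵢ), where nᵢ is the stratum total.
Stratum 1 (Low): n = 693; a·d/n = 107·298/693 = 46.0115; b·c/n = 223·65/693 = 20.9163
Stratum 2 (Middle): n = 803; a·d/n = 236·301/803 = 88.4633; b·c/n = 148·118/803 = 21.7484
Stratum 3 (High): n = 487; a·d/n = 124·75/487 = 19.0965; b·c/n = 259·29/487 = 15.4230
OR_MH = (46.0115 + 88.4633 + 19.0965) / (20.9163 + 21.7484 + 15.4230) = 153.5713 / 58.0877 = 2.64378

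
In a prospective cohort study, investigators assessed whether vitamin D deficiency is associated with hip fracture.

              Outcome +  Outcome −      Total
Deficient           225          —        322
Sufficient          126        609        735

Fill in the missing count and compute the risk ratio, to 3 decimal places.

4.076

The missing cell is in the exposed row: 322 − 225 = 97.
So a = 225, b = 97, c = 126, d = 609.
RR = [a/(a+b)] / [c/(c+d)] = (225/322) / (126/735) = 0.69876/0.17143 = 4.07609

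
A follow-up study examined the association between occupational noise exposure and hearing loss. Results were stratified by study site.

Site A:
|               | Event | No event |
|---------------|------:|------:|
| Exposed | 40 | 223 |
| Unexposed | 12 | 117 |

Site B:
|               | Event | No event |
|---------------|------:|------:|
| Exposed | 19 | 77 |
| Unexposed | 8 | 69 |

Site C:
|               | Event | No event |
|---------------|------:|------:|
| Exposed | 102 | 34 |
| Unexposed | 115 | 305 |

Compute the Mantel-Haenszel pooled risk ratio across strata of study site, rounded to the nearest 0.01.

2.43

RR_MH = Σ(aᵢ·n₀ᵢ/nᵢ) / Σ(cᵢ·n₁ᵢ/nᵢ), with n₁ᵢ = aᵢ+bᵢ (exposed), n₀ᵢ = cᵢ+dᵢ (unexposed), nᵢ = n₁ᵢ+n₀ᵢ.
Stratum 1 (Site A): n₁ = 263, n₀ = 129, n = 392; a·n₀/n = 40·129/392 = 13.1633; c·n₁/n = 12·263/392 = 8.0510
Stratum 2 (Site B): n₁ = 96, n₀ = 77, n = 173; a·n₀/n = 19·77/173 = 8.4566; c·n₁/n = 8·96/173 = 4.4393
Stratum 3 (Site C): n₁ = 136, n₀ = 420, n = 556; a·n₀/n = 102·420/556 = 77.0504; c·n₁/n = 115·136/556 = 28.1295
RR_MH = (13.1633 + 8.4566 + 77.0504) / (8.0510 + 4.4393 + 28.1295) = 98.6703 / 40.6198 = 2.42912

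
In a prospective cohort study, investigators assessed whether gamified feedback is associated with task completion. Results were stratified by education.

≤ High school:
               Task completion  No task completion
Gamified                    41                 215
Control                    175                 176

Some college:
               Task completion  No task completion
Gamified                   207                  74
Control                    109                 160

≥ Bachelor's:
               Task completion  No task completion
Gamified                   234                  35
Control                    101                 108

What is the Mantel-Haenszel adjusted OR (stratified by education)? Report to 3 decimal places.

1.487

OR_MH = Σ(aᵢdᵢ/nᵢ) / Σ(bᵢcᵢ/nᵢ), where nᵢ is the stratum total.
Stratum 1 (≤ High school): n = 607; a·d/n = 41·176/607 = 11.8880; b·c/n = 215·175/607 = 61.9852
Stratum 2 (Some college): n = 550; a·d/n = 207·160/550 = 60.2182; b·c/n = 74·109/550 = 14.6655
Stratum 3 (≥ Bachelor's): n = 478; a·d/n = 234·108/478 = 52.8703; b·c/n = 35·101/478 = 7.3954
OR_MH = (11.8880 + 60.2182 + 52.8703) / (61.9852 + 14.6655 + 7.3954) = 124.9764 / 84.0460 = 1.48700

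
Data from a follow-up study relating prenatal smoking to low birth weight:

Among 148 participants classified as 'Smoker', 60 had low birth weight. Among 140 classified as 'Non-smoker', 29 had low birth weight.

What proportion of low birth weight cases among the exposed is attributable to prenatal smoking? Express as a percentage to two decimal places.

From the description: a = 60, b = 88, c = 29, d = 111.
Risk in exposed = 60/148 = 0.40541; risk in unexposed = 29/140 = 0.20714.
RR = 0.40541/0.20714 = 1.95713
AR% = (RR − 1)/RR × 100 = (1.95713 − 1)/1.95713 × 100 = 48.9048%

48.90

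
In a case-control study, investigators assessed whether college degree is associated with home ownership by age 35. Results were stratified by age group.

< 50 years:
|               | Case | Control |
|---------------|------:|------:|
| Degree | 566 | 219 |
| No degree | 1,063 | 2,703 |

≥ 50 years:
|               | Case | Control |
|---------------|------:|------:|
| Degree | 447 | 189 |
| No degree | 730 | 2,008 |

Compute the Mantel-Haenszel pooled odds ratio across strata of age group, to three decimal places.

OR_MH = Σ(aᵢdᵢ/nᵢ) / Σ(bᵢcᵢ/nᵢ), where nᵢ is the stratum total.
Stratum 1 (< 50 years): n = 4551; a·d/n = 566·2703/4551 = 336.1674; b·c/n = 219·1063/4551 = 51.1529
Stratum 2 (≥ 50 years): n = 3374; a·d/n = 447·2008/3374 = 266.0273; b·c/n = 189·730/3374 = 40.8921
OR_MH = (336.1674 + 266.0273) / (51.1529 + 40.8921) = 602.1947 / 92.0450 = 6.54239

6.542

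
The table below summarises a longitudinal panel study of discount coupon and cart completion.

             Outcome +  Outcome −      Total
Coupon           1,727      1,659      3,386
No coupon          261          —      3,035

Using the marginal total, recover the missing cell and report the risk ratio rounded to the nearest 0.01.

5.93

The missing cell is in the unexposed row: 3035 − 261 = 2774.
So a = 1727, b = 1659, c = 261, d = 2774.
RR = [a/(a+b)] / [c/(c+d)] = (1727/3386) / (261/3035) = 0.51004/0.08600 = 5.93094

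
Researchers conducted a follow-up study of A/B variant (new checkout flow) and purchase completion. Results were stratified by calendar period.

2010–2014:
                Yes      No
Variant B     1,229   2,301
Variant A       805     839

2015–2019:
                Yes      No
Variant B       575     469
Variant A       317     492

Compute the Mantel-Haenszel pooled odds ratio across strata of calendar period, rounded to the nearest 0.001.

OR_MH = Σ(aᵢdᵢ/nᵢ) / Σ(bᵢcᵢ/nᵢ), where nᵢ is the stratum total.
Stratum 1 (2010–2014): n = 5174; a·d/n = 1229·839/5174 = 199.2909; b·c/n = 2301·805/5174 = 358.0025
Stratum 2 (2015–2019): n = 1853; a·d/n = 575·492/1853 = 152.6713; b·c/n = 469·317/1853 = 80.2337
OR_MH = (199.2909 + 152.6713) / (358.0025 + 80.2337) = 351.9622 / 438.2362 = 0.80313

0.803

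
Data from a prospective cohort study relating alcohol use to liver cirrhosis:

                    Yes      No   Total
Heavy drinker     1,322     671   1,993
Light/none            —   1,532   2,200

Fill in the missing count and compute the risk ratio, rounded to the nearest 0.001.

2.185

The missing cell is in the unexposed row: 2200 − 1532 = 668.
So a = 1322, b = 671, c = 668, d = 1532.
RR = [a/(a+b)] / [c/(c+d)] = (1322/1993) / (668/2200) = 0.66332/0.30364 = 2.18459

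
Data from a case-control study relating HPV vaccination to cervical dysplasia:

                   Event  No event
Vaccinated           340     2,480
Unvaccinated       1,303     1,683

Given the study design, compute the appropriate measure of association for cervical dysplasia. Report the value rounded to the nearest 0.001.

0.177

Cells: a = 340, b = 2480, c = 1303, d = 1683.
This is a case-control study: participants were sampled on outcome status, so risks in the source population cannot be estimated directly — relative risk is not valid here. The odds ratio is the appropriate measure.
OR = (a·d)/(b·c) = (340 × 1683) / (2480 × 1303) = 572220 / 3231440 = 0.17708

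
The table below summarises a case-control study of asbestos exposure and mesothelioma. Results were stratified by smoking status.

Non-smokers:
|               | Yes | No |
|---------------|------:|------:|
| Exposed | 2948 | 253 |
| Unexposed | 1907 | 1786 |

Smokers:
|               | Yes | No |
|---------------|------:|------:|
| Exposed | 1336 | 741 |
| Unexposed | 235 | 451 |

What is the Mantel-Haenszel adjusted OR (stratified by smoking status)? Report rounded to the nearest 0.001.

7.382

OR_MH = Σ(aᵢdᵢ/nᵢ) / Σ(bᵢcᵢ/nᵢ), where nᵢ is the stratum total.
Stratum 1 (Non-smokers): n = 6894; a·d/n = 2948·1786/6894 = 763.7261; b·c/n = 253·1907/6894 = 69.9842
Stratum 2 (Smokers): n = 2763; a·d/n = 1336·451/2763 = 218.0731; b·c/n = 741·235/2763 = 63.0239
OR_MH = (763.7261 + 218.0731) / (69.9842 + 63.0239) = 981.7992 / 133.0081 = 7.38150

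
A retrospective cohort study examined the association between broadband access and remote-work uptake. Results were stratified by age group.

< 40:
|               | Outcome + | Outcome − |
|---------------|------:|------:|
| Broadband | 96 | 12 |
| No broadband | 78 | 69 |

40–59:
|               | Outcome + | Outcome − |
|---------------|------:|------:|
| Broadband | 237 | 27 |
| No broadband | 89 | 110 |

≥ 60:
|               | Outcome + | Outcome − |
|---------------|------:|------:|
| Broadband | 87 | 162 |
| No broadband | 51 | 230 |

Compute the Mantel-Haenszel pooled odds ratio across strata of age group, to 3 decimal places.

OR_MH = Σ(aᵢdᵢ/nᵢ) / Σ(bᵢcᵢ/nᵢ), where nᵢ is the stratum total.
Stratum 1 (< 40): n = 255; a·d/n = 96·69/255 = 25.9765; b·c/n = 12·78/255 = 3.6706
Stratum 2 (40–59): n = 463; a·d/n = 237·110/463 = 56.3067; b·c/n = 27·89/463 = 5.1901
Stratum 3 (≥ 60): n = 530; a·d/n = 87·230/530 = 37.7547; b·c/n = 162·51/530 = 15.5887
OR_MH = (25.9765 + 56.3067 + 37.7547) / (3.6706 + 5.1901 + 15.5887) = 120.0379 / 24.4493 = 4.90966

4.910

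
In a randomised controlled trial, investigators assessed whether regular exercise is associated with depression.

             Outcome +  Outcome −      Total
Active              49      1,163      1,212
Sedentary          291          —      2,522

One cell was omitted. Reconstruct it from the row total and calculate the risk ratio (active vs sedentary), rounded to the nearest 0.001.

0.350

The missing cell is in the unexposed row: 2522 − 291 = 2231.
So a = 49, b = 1163, c = 291, d = 2231.
RR = [a/(a+b)] / [c/(c+d)] = (49/1212) / (291/2522) = 0.04043/0.11538 = 0.35039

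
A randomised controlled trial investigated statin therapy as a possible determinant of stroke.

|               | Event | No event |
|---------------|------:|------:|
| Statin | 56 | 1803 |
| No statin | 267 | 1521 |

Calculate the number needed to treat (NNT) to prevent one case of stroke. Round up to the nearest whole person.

Risk in treated group = 56/1859 = 0.03012; risk in control = 267/1788 = 0.14933.
Absolute risk reduction = 0.14933 − 0.03012 = 0.11921
NNT = 1 / ARR = 1 / 0.11921 = 8.389 → round up → 9

9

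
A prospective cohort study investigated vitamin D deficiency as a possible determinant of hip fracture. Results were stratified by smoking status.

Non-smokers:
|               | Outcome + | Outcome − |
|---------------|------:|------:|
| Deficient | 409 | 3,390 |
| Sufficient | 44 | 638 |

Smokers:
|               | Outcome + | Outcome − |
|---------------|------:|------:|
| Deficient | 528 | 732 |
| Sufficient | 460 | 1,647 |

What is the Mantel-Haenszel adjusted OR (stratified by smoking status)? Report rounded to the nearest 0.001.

OR_MH = Σ(aᵢdᵢ/nᵢ) / Σ(bᵢcᵢ/nᵢ), where nᵢ is the stratum total.
Stratum 1 (Non-smokers): n = 4481; a·d/n = 409·638/4481 = 58.2330; b·c/n = 3390·44/4481 = 33.2872
Stratum 2 (Smokers): n = 3367; a·d/n = 528·1647/3367 = 258.2762; b·c/n = 732·460/3367 = 100.0059
OR_MH = (58.2330 + 258.2762) / (33.2872 + 100.0059) = 316.5092 / 133.2932 = 2.37453

2.375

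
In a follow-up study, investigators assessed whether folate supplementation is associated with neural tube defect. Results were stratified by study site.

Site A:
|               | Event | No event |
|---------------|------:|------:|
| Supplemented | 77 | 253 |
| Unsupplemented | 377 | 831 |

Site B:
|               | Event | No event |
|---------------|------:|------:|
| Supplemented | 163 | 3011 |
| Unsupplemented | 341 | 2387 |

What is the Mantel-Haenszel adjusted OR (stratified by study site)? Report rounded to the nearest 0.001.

OR_MH = Σ(aᵢdᵢ/nᵢ) / Σ(bᵢcᵢ/nᵢ), where nᵢ is the stratum total.
Stratum 1 (Site A): n = 1538; a·d/n = 77·831/1538 = 41.6040; b·c/n = 253·377/1538 = 62.0163
Stratum 2 (Site B): n = 5902; a·d/n = 163·2387/5902 = 65.9236; b·c/n = 3011·341/5902 = 173.9666
OR_MH = (41.6040 + 65.9236) / (62.0163 + 173.9666) = 107.5276 / 235.9829 = 0.45566

0.456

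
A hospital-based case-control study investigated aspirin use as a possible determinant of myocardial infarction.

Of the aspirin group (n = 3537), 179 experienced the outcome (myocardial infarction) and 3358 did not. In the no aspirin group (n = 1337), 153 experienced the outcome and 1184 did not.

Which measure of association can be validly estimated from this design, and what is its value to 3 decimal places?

From the description: a = 179, b = 3358, c = 153, d = 1184.
This is a hospital-based case-control study: participants were sampled on outcome status, so risks in the source population cannot be estimated directly — relative risk is not valid here. The odds ratio is the appropriate measure.
OR = (a·d)/(b·c) = (179 × 1184) / (3358 × 153) = 211936 / 513774 = 0.41251

0.413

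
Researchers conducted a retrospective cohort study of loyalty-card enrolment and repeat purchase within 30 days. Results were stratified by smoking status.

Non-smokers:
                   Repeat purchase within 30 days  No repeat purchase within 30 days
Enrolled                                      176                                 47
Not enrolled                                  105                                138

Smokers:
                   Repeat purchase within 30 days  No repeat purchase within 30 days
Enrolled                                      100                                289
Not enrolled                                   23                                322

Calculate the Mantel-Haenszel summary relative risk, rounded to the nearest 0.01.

2.22

RR_MH = Σ(aᵢ·n₀ᵢ/nᵢ) / Σ(cᵢ·n₁ᵢ/nᵢ), with n₁ᵢ = aᵢ+bᵢ (exposed), n₀ᵢ = cᵢ+dᵢ (unexposed), nᵢ = n₁ᵢ+n₀ᵢ.
Stratum 1 (Non-smokers): n₁ = 223, n₀ = 243, n = 466; a·n₀/n = 176·243/466 = 91.7768; c·n₁/n = 105·223/466 = 50.2468
Stratum 2 (Smokers): n₁ = 389, n₀ = 345, n = 734; a·n₀/n = 100·345/734 = 47.0027; c·n₁/n = 23·389/734 = 12.1894
RR_MH = (91.7768 + 47.0027) / (50.2468 + 12.1894) = 138.7795 / 62.4362 = 2.22274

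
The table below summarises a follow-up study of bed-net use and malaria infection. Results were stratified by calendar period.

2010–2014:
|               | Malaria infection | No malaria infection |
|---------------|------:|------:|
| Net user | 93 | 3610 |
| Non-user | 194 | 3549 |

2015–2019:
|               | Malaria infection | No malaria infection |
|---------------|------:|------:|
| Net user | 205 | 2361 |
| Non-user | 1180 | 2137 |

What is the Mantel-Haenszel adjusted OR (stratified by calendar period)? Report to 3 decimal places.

OR_MH = Σ(aᵢdᵢ/nᵢ) / Σ(bᵢcᵢ/nᵢ), where nᵢ is the stratum total.
Stratum 1 (2010–2014): n = 7446; a·d/n = 93·3549/7446 = 44.3268; b·c/n = 3610·194/7446 = 94.0559
Stratum 2 (2015–2019): n = 5883; a·d/n = 205·2137/5883 = 74.4663; b·c/n = 2361·1180/5883 = 473.5645
OR_MH = (44.3268 + 74.4663) / (94.0559 + 473.5645) = 118.7930 / 567.6204 = 0.20928

0.209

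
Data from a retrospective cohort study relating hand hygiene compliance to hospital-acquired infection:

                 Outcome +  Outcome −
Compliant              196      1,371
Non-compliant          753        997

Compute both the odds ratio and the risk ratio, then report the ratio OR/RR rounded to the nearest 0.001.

0.651

Cells: a = 196, b = 1371, c = 753, d = 997.
OR = (196·997)/(1371·753) = 195412/1032363 = 0.18929
Risk in exposed = 196/1567 = 0.12508; risk in unexposed = 753/1750 = 0.43029; RR = 0.29069
OR/RR = 0.18929 / 0.29069 = 0.65116
The outcome is not rare, so the OR lies further from 1 than the RR.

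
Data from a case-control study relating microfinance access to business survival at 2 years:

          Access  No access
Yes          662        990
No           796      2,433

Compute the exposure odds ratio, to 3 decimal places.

2.044

Reading the table with exposure as columns: a = 662 (Access, case), b = 796 (Access, non-case), c = 990 (No access, case), d = 2433.
OR = (a·d)/(b·c) = (662 × 2433) / (796 × 990) = 1610646 / 788040 = 2.04386
The odds of business survival at 2 years are about 2.04 times as high in the access group.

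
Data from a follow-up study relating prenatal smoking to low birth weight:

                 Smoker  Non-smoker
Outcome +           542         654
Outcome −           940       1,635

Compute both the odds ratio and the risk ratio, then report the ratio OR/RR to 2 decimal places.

1.13

Reading the table with exposure as columns: a = 542 (Smoker, case), b = 940 (Smoker, non-case), c = 654 (Non-smoker, case), d = 1635.
OR = (542·1635)/(940·654) = 886170/614760 = 1.44149
Risk in exposed = 542/1482 = 0.36572; risk in unexposed = 654/2289 = 0.28571; RR = 1.28003
OR/RR = 1.44149 / 1.28003 = 1.12614
The outcome is not rare, so the OR lies further from 1 than the RR.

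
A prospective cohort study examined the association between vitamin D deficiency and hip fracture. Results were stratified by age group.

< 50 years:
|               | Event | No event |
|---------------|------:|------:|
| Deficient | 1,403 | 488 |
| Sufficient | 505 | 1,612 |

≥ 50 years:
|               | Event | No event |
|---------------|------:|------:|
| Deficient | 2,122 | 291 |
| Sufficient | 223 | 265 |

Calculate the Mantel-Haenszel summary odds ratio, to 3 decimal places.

OR_MH = Σ(aᵢdᵢ/nᵢ) / Σ(bᵢcᵢ/nᵢ), where nᵢ is the stratum total.
Stratum 1 (< 50 years): n = 4008; a·d/n = 1403·1612/4008 = 564.2804; b·c/n = 488·505/4008 = 61.4870
Stratum 2 (≥ 50 years): n = 2901; a·d/n = 2122·265/2901 = 193.8401; b·c/n = 291·223/2901 = 22.3692
OR_MH = (564.2804 + 193.8401) / (61.4870 + 22.3692) = 758.1205 / 83.8562 = 9.04072

9.041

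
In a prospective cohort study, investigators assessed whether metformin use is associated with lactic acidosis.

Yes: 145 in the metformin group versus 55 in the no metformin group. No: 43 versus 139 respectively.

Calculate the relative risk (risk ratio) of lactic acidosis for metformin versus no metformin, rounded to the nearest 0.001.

From the description: a = 145, b = 43, c = 55, d = 139.
Risk in exposed = 145/188 = 0.77128; risk in unexposed = 55/194 = 0.28351.
RR = 0.77128 / 0.28351 = 2.72050
The risk among the exposed is 2.72 times that among the unexposed.

2.721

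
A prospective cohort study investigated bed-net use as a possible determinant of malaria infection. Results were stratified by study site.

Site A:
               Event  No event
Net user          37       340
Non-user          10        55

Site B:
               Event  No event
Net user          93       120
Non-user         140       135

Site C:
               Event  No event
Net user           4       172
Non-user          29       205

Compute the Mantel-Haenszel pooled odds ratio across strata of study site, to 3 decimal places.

0.596

OR_MH = Σ(aᵢdᵢ/nᵢ) / Σ(bᵢcᵢ/nᵢ), where nᵢ is the stratum total.
Stratum 1 (Site A): n = 442; a·d/n = 37·55/442 = 4.6041; b·c/n = 340·10/442 = 7.6923
Stratum 2 (Site B): n = 488; a·d/n = 93·135/488 = 25.7275; b·c/n = 120·140/488 = 34.4262
Stratum 3 (Site C): n = 410; a·d/n = 4·205/410 = 2.0000; b·c/n = 172·29/410 = 12.1659
OR_MH = (4.6041 + 25.7275 + 2.0000) / (7.6923 + 34.4262 + 12.1659) = 32.3315 / 54.2844 = 0.59560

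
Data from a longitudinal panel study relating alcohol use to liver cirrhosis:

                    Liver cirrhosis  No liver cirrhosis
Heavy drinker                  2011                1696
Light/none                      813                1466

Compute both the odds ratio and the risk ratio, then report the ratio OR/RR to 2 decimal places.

Cells: a = 2011, b = 1696, c = 813, d = 1466.
OR = (2011·1466)/(1696·813) = 2948126/1378848 = 2.13811
Risk in exposed = 2011/3707 = 0.54249; risk in unexposed = 813/2279 = 0.35674; RR = 1.52070
OR/RR = 2.13811 / 1.52070 = 1.40600
The outcome is not rare, so the OR lies further from 1 than the RR.

1.41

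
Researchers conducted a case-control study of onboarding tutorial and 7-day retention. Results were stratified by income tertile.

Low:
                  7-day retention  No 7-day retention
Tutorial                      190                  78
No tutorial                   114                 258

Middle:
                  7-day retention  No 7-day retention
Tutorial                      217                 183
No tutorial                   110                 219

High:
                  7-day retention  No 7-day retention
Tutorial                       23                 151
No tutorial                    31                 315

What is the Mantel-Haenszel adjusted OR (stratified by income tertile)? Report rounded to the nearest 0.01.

OR_MH = Σ(aᵢdᵢ/nᵢ) / Σ(bᵢcᵢ/nᵢ), where nᵢ is the stratum total.
Stratum 1 (Low): n = 640; a·d/n = 190·258/640 = 76.5938; b·c/n = 78·114/640 = 13.8938
Stratum 2 (Middle): n = 729; a·d/n = 217·219/729 = 65.1893; b·c/n = 183·110/729 = 27.6132
Stratum 3 (High): n = 520; a·d/n = 23·315/520 = 13.9327; b·c/n = 151·31/520 = 9.0019
OR_MH = (76.5938 + 65.1893 + 13.9327) / (13.8938 + 27.6132 + 9.0019) = 155.7157 / 50.5088 = 3.08294

3.08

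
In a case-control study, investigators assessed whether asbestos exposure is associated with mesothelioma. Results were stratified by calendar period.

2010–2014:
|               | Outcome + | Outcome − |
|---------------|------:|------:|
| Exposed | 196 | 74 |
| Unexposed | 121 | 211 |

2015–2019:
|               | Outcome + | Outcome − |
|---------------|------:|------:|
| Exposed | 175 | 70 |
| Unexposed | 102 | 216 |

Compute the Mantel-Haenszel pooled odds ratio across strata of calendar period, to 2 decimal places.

4.93

OR_MH = Σ(aᵢdᵢ/nᵢ) / Σ(bᵢcᵢ/nᵢ), where nᵢ is the stratum total.
Stratum 1 (2010–2014): n = 602; a·d/n = 196·211/602 = 68.6977; b·c/n = 74·121/602 = 14.8738
Stratum 2 (2015–2019): n = 563; a·d/n = 175·216/563 = 67.1403; b·c/n = 70·102/563 = 12.6821
OR_MH = (68.6977 + 67.1403) / (14.8738 + 12.6821) = 135.8380 / 27.5558 = 4.92956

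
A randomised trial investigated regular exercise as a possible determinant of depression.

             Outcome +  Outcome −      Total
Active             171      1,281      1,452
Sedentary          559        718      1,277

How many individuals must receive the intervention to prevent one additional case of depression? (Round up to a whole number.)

4

Risk in treated group = 171/1452 = 0.11777; risk in control = 559/1277 = 0.43774.
Absolute risk reduction = 0.43774 − 0.11777 = 0.31998
NNT = 1 / ARR = 1 / 0.31998 = 3.125 → round up → 4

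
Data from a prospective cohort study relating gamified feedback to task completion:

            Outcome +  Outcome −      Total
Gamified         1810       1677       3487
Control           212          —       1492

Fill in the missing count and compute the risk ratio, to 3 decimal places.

The missing cell is in the unexposed row: 1492 − 212 = 1280.
So a = 1810, b = 1677, c = 212, d = 1280.
RR = [a/(a+b)] / [c/(c+d)] = (1810/3487) / (212/1492) = 0.51907/0.14209 = 3.65308

3.653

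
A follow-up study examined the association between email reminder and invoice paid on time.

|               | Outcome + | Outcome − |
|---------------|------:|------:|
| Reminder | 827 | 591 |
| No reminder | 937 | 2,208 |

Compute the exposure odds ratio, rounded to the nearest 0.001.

3.297

Cells: a = 827, b = 591, c = 937, d = 2208.
OR = (a·d)/(b·c) = (827 × 2208) / (591 × 937) = 1826016 / 553767 = 3.29744
The odds of invoice paid on time are about 3.30 times as high in the reminder group.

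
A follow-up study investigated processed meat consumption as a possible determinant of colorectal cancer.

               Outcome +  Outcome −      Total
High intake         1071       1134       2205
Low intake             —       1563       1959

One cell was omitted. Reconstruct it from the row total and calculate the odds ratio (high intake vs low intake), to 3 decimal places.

3.728

The missing cell is in the unexposed row: 1959 − 1563 = 396.
So a = 1071, b = 1134, c = 396, d = 1563.
OR = (a·d)/(b·c) = (1071 × 1563) / (1134 × 396) = 1673973 / 449064 = 3.72769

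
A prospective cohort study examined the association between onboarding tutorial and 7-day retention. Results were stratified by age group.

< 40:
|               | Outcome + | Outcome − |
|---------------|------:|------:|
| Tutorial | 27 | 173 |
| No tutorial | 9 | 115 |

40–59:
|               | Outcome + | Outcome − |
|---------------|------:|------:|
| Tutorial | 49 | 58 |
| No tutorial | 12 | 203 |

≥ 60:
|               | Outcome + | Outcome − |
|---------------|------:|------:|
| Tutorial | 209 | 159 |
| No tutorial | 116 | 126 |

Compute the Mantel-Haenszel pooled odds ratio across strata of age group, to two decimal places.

OR_MH = Σ(aᵢdᵢ/nᵢ) / Σ(bᵢcᵢ/nᵢ), where nᵢ is the stratum total.
Stratum 1 (< 40): n = 324; a·d/n = 27·115/324 = 9.5833; b·c/n = 173·9/324 = 4.8056
Stratum 2 (40–59): n = 322; a·d/n = 49·203/322 = 30.8913; b·c/n = 58·12/322 = 2.1615
Stratum 3 (≥ 60): n = 610; a·d/n = 209·126/610 = 43.1705; b·c/n = 159·116/610 = 30.2361
OR_MH = (9.5833 + 30.8913 + 43.1705) / (4.8056 + 2.1615 + 30.2361) = 83.6451 / 37.2031 = 2.24834

2.25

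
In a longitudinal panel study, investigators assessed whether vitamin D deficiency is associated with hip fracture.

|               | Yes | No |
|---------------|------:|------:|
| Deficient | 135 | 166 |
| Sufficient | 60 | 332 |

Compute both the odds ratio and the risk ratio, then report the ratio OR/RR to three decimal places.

Cells: a = 135, b = 166, c = 60, d = 332.
OR = (135·332)/(166·60) = 44820/9960 = 4.50000
Risk in exposed = 135/301 = 0.44850; risk in unexposed = 60/392 = 0.15306; RR = 2.93023
OR/RR = 4.50000 / 2.93023 = 1.53571
The outcome is not rare, so the OR lies further from 1 than the RR.

1.536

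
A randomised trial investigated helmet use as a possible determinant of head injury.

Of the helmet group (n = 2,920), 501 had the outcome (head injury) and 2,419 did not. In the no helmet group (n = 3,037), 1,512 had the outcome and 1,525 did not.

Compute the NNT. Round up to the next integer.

Risk in treated group = 501/2920 = 0.17158; risk in control = 1512/3037 = 0.49786.
Absolute risk reduction = 0.49786 − 0.17158 = 0.32628
NNT = 1 / ARR = 1 / 0.32628 = 3.065 → round up → 4

4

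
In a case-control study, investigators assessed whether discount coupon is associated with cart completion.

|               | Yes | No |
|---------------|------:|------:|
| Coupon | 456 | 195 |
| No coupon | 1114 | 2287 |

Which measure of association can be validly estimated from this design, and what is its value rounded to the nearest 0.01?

4.80

Cells: a = 456, b = 195, c = 1114, d = 2287.
This is a case-control study: participants were sampled on outcome status, so risks in the source population cannot be estimated directly — relative risk is not valid here. The odds ratio is the appropriate measure.
OR = (a·d)/(b·c) = (456 × 2287) / (195 × 1114) = 1042872 / 217230 = 4.80077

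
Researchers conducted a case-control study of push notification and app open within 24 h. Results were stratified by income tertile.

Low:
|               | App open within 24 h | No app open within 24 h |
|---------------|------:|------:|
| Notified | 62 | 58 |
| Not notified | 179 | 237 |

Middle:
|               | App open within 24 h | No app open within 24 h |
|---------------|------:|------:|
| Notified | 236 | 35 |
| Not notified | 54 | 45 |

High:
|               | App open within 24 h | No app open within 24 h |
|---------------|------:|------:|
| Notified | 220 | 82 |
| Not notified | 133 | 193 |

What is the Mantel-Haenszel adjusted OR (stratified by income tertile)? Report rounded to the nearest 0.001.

OR_MH = Σ(aᵢdᵢ/nᵢ) / Σ(bᵢcᵢ/nᵢ), where nᵢ is the stratum total.
Stratum 1 (Low): n = 536; a·d/n = 62·237/536 = 27.4142; b·c/n = 58·179/536 = 19.3694
Stratum 2 (Middle): n = 370; a·d/n = 236·45/370 = 28.7027; b·c/n = 35·54/370 = 5.1081
Stratum 3 (High): n = 628; a·d/n = 220·193/628 = 67.6115; b·c/n = 82·133/628 = 17.3662
OR_MH = (27.4142 + 28.7027 + 67.6115) / (19.3694 + 5.1081 + 17.3662) = 123.7283 / 41.8438 = 2.95691

2.957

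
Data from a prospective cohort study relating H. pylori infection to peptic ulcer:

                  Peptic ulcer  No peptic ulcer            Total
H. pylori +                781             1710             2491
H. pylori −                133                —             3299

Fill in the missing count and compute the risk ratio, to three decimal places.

The missing cell is in the unexposed row: 3299 − 133 = 3166.
So a = 781, b = 1710, c = 133, d = 3166.
RR = [a/(a+b)] / [c/(c+d)] = (781/2491) / (133/3299) = 0.31353/0.04032 = 7.77693

7.777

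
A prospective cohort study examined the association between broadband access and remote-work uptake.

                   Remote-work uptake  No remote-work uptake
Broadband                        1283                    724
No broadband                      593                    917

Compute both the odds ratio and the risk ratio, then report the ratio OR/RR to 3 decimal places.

Cells: a = 1283, b = 724, c = 593, d = 917.
OR = (1283·917)/(724·593) = 1176511/429332 = 2.74033
Risk in exposed = 1283/2007 = 0.63926; risk in unexposed = 593/1510 = 0.39272; RR = 1.62780
OR/RR = 2.74033 / 1.62780 = 1.68345
The outcome is not rare, so the OR lies further from 1 than the RR.

1.683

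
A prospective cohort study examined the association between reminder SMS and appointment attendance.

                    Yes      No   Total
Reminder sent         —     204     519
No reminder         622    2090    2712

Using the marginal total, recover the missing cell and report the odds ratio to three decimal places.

The missing cell is in the exposed row: 519 − 204 = 315.
So a = 315, b = 204, c = 622, d = 2090.
OR = (a·d)/(b·c) = (315 × 2090) / (204 × 622) = 658350 / 126888 = 5.18843

5.188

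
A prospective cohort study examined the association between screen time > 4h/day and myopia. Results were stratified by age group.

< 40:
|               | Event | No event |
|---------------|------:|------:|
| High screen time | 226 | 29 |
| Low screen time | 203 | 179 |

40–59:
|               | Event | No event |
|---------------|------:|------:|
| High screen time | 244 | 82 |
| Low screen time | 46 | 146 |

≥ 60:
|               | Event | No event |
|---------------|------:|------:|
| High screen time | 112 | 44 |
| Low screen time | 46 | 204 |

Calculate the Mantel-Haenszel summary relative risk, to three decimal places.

RR_MH = Σ(aᵢ·n₀ᵢ/nᵢ) / Σ(cᵢ·n₁ᵢ/nᵢ), with n₁ᵢ = aᵢ+bᵢ (exposed), n₀ᵢ = cᵢ+dᵢ (unexposed), nᵢ = n₁ᵢ+n₀ᵢ.
Stratum 1 (< 40): n₁ = 255, n₀ = 382, n = 637; a·n₀/n = 226·382/637 = 135.5290; c·n₁/n = 203·255/637 = 81.2637
Stratum 2 (40–59): n₁ = 326, n₀ = 192, n = 518; a·n₀/n = 244·192/518 = 90.4402; c·n₁/n = 46·326/518 = 28.9498
Stratum 3 (≥ 60): n₁ = 156, n₀ = 250, n = 406; a·n₀/n = 112·250/406 = 68.9655; c·n₁/n = 46·156/406 = 17.6749
RR_MH = (135.5290 + 90.4402 + 68.9655) / (81.2637 + 28.9498 + 17.6749) = 294.9347 / 127.8884 = 2.30619

2.306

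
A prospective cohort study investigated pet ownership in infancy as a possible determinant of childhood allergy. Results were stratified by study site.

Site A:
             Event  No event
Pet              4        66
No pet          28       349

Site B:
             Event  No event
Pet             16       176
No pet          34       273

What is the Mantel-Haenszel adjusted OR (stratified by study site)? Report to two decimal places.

0.74

OR_MH = Σ(aᵢdᵢ/nᵢ) / Σ(bᵢcᵢ/nᵢ), where nᵢ is the stratum total.
Stratum 1 (Site A): n = 447; a·d/n = 4·349/447 = 3.1230; b·c/n = 66·28/447 = 4.1342
Stratum 2 (Site B): n = 499; a·d/n = 16·273/499 = 8.7535; b·c/n = 176·34/499 = 11.9920
OR_MH = (3.1230 + 8.7535) / (4.1342 + 11.9920) = 11.8765 / 16.1262 = 0.73647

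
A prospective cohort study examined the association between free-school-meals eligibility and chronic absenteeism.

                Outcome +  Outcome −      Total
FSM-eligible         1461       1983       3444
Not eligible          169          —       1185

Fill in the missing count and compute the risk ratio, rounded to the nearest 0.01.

The missing cell is in the unexposed row: 1185 − 169 = 1016.
So a = 1461, b = 1983, c = 169, d = 1016.
RR = [a/(a+b)] / [c/(c+d)] = (1461/3444) / (169/1185) = 0.42422/0.14262 = 2.97453

2.97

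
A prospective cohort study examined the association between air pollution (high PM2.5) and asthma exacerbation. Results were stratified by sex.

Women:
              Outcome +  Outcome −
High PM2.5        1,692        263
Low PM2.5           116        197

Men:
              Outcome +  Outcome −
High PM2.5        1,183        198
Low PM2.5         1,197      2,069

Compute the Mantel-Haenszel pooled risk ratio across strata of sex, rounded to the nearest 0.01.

2.34

RR_MH = Σ(aᵢ·n₀ᵢ/nᵢ) / Σ(cᵢ·n₁ᵢ/nᵢ), with n₁ᵢ = aᵢ+bᵢ (exposed), n₀ᵢ = cᵢ+dᵢ (unexposed), nᵢ = n₁ᵢ+n₀ᵢ.
Stratum 1 (Women): n₁ = 1955, n₀ = 313, n = 2268; a·n₀/n = 1692·313/2268 = 233.5079; c·n₁/n = 116·1955/2268 = 99.9912
Stratum 2 (Men): n₁ = 1381, n₀ = 3266, n = 4647; a·n₀/n = 1183·3266/4647 = 831.4349; c·n₁/n = 1197·1381/4647 = 355.7256
RR_MH = (233.5079 + 831.4349) / (99.9912 + 355.7256) = 1064.9428 / 455.7168 = 2.33685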